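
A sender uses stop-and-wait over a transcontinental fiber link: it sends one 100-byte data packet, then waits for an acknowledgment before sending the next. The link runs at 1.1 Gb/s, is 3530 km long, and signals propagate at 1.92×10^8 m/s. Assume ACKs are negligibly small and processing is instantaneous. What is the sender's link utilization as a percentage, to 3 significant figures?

0.00198 %

t_tx = L/R = 800/1100000000 = 7.27273e-07 s.
t_prop = 3530000/192000000 = 0.0183854 s; RTT = 0.0367708 s.
Cycle = t_tx + RTT = 0.0367716 s.
Utilization = t_tx / cycle = 7.27273e-07/0.0367716 = 0.00198 %.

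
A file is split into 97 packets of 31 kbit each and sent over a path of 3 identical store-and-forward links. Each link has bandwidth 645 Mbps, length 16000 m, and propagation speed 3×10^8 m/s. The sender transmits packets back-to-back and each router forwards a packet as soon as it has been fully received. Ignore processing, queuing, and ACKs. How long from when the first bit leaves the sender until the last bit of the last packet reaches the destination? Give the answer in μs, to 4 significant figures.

Per-hop transmission t_tx = L/R = 31000/645000000 = 48.062 μs.
Per-hop propagation t_prop = 16000/300000000 = 53.3333 μs.
Pipeline fill: first packet needs 3·t_tx to clear all hops; remaining 96 packets each add one t_tx.
Total = (3+97-1)·t_tx + 3·t_prop = 99·48.062 + 3·53.3333 = 4918 μs.

4918 μs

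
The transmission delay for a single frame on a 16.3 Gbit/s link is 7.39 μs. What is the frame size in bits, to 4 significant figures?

120500 bits

L = R × t_tx = 16300000000 b/s × 7.39e-06 s = 120457 bits.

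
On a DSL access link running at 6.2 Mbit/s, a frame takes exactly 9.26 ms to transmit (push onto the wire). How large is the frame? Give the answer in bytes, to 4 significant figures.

L = R × t_tx = 6200000 b/s × 0.00926 s = 57412 bits.
In bytes: 57412 / 8 = 7177 bytes.

7177 bytes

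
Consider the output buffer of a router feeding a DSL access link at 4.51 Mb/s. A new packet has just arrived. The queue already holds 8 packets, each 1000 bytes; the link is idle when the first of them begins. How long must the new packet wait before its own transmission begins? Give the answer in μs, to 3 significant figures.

Each queued packet: L/R = 8000/4510000 = 1773.84 μs.
8 queued → 14190.7 μs.
Queuing delay = 14200 μs.

14200 μs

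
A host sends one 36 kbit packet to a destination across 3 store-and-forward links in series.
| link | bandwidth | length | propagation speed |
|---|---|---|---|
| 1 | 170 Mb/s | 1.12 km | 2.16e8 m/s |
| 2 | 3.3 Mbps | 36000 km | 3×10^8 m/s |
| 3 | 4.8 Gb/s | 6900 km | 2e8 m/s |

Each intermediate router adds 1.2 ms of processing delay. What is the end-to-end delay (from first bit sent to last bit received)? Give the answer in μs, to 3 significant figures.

168000 μs

L = 36000 bits.
Transmission delays (L/R per hop): 211.765, 10909.1, 7.5 μs; sum = 11128.4 μs.
Propagation delays (d/s per hop): 5.18519, 120000, 34500 μs; sum = 154505 μs.
Processing at 2 router(s): 2 × 1.2 ms = 2400 μs.
End-to-end = 168000 μs.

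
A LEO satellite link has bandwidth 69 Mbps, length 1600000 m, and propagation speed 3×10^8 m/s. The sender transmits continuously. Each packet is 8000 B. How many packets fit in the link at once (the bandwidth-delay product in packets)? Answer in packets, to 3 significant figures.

5.75 packets

Propagation delay = 1600000 / 300000000 = 0.00533333 s.
BDP = R × t_prop = 69000000 × 0.00533333 = 368000 bits.
In packets of 64000 bits: 5.75 packets.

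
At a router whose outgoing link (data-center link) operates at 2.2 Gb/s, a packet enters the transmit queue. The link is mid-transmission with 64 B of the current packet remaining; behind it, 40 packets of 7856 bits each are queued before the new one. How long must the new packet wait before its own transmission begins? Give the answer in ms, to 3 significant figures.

0.143 ms

Each queued packet: L/R = 7856/2200000000 = 0.00357091 ms.
40 queued → 0.142836 ms.
Plus remaining 512 bits of current packet: 0.000232727 ms.
Queuing delay = 0.143 ms.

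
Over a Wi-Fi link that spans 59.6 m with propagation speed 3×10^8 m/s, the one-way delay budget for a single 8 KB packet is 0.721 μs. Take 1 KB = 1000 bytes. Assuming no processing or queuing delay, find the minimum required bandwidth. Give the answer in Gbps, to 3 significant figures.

L = 64000 bits.
Propagation delay = 59.6 / 300000000 = 0.198667 μs.
Transmission budget = 0.721 − 0.198667 = 0.522333 μs.
R ≥ L / t_tx = 64000 bits / 5.22333e-07 s = 123 Gbps.

123 Gbps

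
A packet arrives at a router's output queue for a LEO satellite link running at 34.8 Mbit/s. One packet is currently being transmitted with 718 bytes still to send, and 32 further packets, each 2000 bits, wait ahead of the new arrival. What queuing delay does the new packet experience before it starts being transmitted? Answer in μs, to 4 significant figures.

2004 μs

Each queued packet: L/R = 2000/34800000 = 57.4713 μs.
32 queued → 1839.08 μs.
Plus remaining 5744 bits of current packet: 165.057 μs.
Queuing delay = 2004 μs.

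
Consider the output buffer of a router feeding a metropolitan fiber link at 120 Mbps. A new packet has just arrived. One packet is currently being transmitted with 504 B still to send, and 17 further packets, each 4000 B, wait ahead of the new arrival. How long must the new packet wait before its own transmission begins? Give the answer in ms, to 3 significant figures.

Each queued packet: L/R = 32000/120000000 = 0.266667 ms.
17 queued → 4.53333 ms.
Plus remaining 4032 bits of current packet: 0.0336 ms.
Queuing delay = 4.57 ms.

4.57 ms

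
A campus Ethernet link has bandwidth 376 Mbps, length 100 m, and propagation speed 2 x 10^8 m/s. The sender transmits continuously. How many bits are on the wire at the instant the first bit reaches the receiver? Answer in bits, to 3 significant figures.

188 bits

Propagation delay = 100 / 200000000 = 5e-07 s.
BDP = R × t_prop = 376000000 × 5e-07 = 188 bits.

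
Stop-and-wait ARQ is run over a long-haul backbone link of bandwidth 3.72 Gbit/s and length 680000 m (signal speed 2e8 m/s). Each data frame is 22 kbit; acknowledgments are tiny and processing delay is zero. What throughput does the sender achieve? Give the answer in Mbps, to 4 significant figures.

3.232 Mbps

t_tx = L/R = 22000/3720000000 = 5.91398e-06 s.
t_prop = 680000/200000000 = 0.0034 s; RTT = 0.0068 s.
Cycle = t_tx + RTT = 0.00680591 s.
Throughput = L / cycle = 22000 / 0.00680591 = 3.232 Mbps.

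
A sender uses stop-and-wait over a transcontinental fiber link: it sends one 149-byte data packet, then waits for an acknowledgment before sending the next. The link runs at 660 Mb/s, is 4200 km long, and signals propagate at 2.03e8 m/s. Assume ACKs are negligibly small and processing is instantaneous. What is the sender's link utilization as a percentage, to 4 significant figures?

t_tx = L/R = 1192/660000000 = 1.80606e-06 s.
t_prop = 4200000/2.03e+08 = 0.0206897 s; RTT = 0.0413793 s.
Cycle = t_tx + RTT = 0.0413811 s.
Utilization = t_tx / cycle = 1.80606e-06/0.0413811 = 0.004364 %.

0.004364 %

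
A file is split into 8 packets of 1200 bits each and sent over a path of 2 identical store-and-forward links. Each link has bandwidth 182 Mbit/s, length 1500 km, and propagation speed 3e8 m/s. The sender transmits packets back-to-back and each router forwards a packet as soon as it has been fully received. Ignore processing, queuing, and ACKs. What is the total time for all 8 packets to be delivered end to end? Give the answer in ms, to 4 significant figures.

10.06 ms

Per-hop transmission t_tx = L/R = 1200/182000000 = 0.00659341 ms.
Per-hop propagation t_prop = 1500000/300000000 = 5 ms.
Pipeline fill: first packet needs 2·t_tx to clear all hops; remaining 7 packets each add one t_tx.
Total = (2+8-1)·t_tx + 2·t_prop = 9·0.00659341 + 2·5 = 10.06 ms.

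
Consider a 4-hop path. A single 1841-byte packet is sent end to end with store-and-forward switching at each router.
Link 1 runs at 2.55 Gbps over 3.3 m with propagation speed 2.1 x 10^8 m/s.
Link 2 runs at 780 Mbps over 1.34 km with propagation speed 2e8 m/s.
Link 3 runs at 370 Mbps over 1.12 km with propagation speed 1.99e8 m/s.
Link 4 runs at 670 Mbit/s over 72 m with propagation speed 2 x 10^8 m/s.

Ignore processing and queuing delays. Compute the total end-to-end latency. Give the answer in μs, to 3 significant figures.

99.1 μs

L = 1841 × 8 = 14728 bits.
Transmission delays (L/R per hop): 5.77569, 18.8821, 39.8054, 21.9821 μs; sum = 86.4452 μs.
Propagation delays (d/s per hop): 0.0157143, 6.7, 5.62814, 0.36 μs; sum = 12.7039 μs.
End-to-end = 99.1 μs.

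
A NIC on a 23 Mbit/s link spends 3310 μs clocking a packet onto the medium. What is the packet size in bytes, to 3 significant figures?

L = R × t_tx = 23000000 b/s × 0.00331 s = 76130 bits.
In bytes: 76130 / 8 = 9520 bytes.

9520 bytes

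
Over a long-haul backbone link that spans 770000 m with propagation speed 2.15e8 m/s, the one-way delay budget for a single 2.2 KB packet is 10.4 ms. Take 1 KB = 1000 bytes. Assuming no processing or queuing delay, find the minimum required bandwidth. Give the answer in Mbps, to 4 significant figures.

2.581 Mbps

L = 17600 bits.
Propagation delay = 770000 / 215000000 = 3.5814 ms.
Transmission budget = 10.4 − 3.5814 = 6.8186 ms.
R ≥ L / t_tx = 17600 bits / 0.0068186 s = 2.581 Mbps.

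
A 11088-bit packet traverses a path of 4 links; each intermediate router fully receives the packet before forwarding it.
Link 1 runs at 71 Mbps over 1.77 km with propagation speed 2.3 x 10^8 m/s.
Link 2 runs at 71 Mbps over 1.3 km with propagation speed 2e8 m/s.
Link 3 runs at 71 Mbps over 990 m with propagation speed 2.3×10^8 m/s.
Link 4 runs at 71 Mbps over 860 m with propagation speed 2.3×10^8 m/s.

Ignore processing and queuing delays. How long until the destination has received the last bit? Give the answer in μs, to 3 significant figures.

647 μs

Transmission delay per hop = L/R = 11088/71000000 = 156.169 μs; 4 hops → 624.676 μs.
Propagation delays (d/s per hop): 7.69565, 6.5, 4.30435, 3.73913 μs; sum = 22.2391 μs.
End-to-end = 647 μs.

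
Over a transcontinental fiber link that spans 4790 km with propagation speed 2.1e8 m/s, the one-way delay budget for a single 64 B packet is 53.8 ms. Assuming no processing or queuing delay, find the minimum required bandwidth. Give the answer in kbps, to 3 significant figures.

L = 512 bits.
Propagation delay = 4790000 / 210000000 = 22.8095 ms.
Transmission budget = 53.8 − 22.8095 = 30.9905 ms.
R ≥ L / t_tx = 512 bits / 0.0309905 s = 16.5 kbps.

16.5 kbps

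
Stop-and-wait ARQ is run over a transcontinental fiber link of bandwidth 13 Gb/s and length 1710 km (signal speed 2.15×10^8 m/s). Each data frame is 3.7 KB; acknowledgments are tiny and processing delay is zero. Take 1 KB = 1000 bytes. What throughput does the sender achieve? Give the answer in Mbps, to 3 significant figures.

1.86 Mbps

t_tx = L/R = 29600/13000000000 = 2.27692e-06 s.
t_prop = 1710000/215000000 = 0.00795349 s; RTT = 0.015907 s.
Cycle = t_tx + RTT = 0.0159093 s.
Throughput = L / cycle = 29600 / 0.0159093 = 1.86 Mbps.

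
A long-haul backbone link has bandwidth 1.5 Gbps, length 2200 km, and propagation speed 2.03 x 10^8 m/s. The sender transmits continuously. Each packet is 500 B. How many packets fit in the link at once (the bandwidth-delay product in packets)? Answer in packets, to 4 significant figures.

Propagation delay = 2200000 / 2.03e+08 = 0.0108374 s.
BDP = R × t_prop = 1500000000 × 0.0108374 = 16256200 bits.
In packets of 4000 bits: 4064 packets.

4064 packets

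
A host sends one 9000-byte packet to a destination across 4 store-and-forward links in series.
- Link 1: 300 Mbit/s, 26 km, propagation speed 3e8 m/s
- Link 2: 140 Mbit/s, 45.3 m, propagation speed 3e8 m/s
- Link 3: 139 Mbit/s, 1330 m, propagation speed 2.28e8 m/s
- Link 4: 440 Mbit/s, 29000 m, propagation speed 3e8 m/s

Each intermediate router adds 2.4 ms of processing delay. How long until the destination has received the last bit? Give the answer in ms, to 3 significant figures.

8.83 ms

L = 9000 × 8 = 72000 bits.
Transmission delays (L/R per hop): 0.24, 0.514286, 0.517986, 0.163636 ms; sum = 1.43591 ms.
Propagation delays (d/s per hop): 0.0866667, 0.000151, 0.00583333, 0.0966667 ms; sum = 0.189318 ms.
Processing at 3 router(s): 3 × 2.4 ms = 7.2 ms.
End-to-end = 8.83 ms.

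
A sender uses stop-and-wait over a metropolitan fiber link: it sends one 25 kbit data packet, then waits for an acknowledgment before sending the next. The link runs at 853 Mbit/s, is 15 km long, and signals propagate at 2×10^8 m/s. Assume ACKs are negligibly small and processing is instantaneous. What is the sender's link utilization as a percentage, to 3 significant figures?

16.3 %

t_tx = L/R = 25000/853000000 = 2.93083e-05 s.
t_prop = 15000/200000000 = 7.5e-05 s; RTT = 0.00015 s.
Cycle = t_tx + RTT = 0.000179308 s.
Utilization = t_tx / cycle = 2.93083e-05/0.000179308 = 16.3 %.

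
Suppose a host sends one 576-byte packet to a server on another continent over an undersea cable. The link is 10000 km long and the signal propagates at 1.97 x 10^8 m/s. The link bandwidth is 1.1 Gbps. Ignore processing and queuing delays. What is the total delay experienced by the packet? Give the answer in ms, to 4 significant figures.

L = 576 × 8 = 4608 bits.
Transmission delay = L/R = 4608 / 1100000000 = 0.00418909 ms.
Propagation delay = d/s = 10000000 m / 197000000 m/s = 50.7614 ms.
Total = 50.77 ms.

50.77 ms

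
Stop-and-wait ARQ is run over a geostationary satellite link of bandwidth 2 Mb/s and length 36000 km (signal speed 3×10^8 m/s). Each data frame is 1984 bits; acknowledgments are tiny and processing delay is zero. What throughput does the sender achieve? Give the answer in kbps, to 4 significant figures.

8.233 kbps

t_tx = L/R = 1984/2000000 = 0.000992 s.
t_prop = 36000000/300000000 = 0.12 s; RTT = 0.24 s.
Cycle = t_tx + RTT = 0.240992 s.
Throughput = L / cycle = 1984 / 0.240992 = 8.233 kbps.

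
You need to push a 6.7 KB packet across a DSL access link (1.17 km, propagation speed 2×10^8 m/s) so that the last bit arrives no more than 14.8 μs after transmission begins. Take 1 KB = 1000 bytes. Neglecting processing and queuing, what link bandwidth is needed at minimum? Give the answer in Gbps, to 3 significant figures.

L = 53600 bits.
Propagation delay = 1170 / 200000000 = 5.85 μs.
Transmission budget = 14.8 − 5.85 = 8.95 μs.
R ≥ L / t_tx = 53600 bits / 8.95e-06 s = 5.99 Gbps.

5.99 Gbps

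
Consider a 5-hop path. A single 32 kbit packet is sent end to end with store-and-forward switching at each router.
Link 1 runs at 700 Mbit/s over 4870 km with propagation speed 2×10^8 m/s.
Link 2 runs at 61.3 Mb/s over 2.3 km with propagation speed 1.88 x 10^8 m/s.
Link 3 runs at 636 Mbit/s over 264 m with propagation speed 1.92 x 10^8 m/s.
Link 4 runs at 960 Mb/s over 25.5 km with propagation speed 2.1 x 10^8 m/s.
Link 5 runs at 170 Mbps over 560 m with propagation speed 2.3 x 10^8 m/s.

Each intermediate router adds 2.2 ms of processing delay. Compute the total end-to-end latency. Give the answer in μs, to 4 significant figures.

34130 μs

L = 32000 bits.
Transmission delays (L/R per hop): 45.7143, 522.023, 50.3145, 33.3333, 188.235 μs; sum = 839.62 μs.
Propagation delays (d/s per hop): 24350, 12.234, 1.375, 121.429, 2.43478 μs; sum = 24487.5 μs.
Processing at 4 router(s): 4 × 2.2 ms = 8800 μs.
End-to-end = 34130 μs.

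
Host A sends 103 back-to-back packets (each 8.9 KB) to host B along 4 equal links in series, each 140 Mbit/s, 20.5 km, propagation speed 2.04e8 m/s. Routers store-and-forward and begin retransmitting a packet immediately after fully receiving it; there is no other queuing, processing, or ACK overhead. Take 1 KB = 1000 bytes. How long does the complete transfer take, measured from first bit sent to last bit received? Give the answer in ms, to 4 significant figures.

54.31 ms

Per-hop transmission t_tx = L/R = 71200/140000000 = 0.508571 ms.
Per-hop propagation t_prop = 20500/204000000 = 0.10049 ms.
Pipeline fill: first packet needs 4·t_tx to clear all hops; remaining 102 packets each add one t_tx.
Total = (4+103-1)·t_tx + 4·t_prop = 106·0.508571 + 4·0.10049 = 54.31 ms.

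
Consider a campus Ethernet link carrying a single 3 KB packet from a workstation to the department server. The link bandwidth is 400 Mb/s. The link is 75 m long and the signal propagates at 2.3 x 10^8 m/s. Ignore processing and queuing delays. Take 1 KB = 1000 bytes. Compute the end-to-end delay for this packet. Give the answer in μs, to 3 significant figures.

L = 24000 bits.
Transmission delay = L/R = 24000 / 400000000 = 60 μs.
Propagation delay = d/s = 75 m / 2.3e+08 m/s = 0.326087 μs.
Total = 60.3 μs.

60.3 μs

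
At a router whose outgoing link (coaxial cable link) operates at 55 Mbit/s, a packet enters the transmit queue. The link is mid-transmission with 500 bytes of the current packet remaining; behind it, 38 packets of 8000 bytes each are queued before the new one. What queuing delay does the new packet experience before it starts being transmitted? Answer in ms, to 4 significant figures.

44.29 ms

Each queued packet: L/R = 64000/55000000 = 1.16364 ms.
38 queued → 44.2182 ms.
Plus remaining 4000 bits of current packet: 0.0727273 ms.
Queuing delay = 44.29 ms.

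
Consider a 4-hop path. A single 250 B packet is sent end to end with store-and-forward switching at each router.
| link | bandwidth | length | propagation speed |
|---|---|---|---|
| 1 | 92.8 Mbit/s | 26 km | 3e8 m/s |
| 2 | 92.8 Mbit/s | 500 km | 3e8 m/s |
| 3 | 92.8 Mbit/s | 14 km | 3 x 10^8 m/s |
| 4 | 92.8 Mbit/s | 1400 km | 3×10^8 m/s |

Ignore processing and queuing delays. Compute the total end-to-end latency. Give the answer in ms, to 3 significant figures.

6.55 ms

L = 250 × 8 = 2000 bits.
Transmission delay per hop = L/R = 2000/92800000 = 0.0215517 ms; 4 hops → 0.0862069 ms.
Propagation delays (d/s per hop): 0.0866667, 1.66667, 0.0466667, 4.66667 ms; sum = 6.46667 ms.
End-to-end = 6.55 ms.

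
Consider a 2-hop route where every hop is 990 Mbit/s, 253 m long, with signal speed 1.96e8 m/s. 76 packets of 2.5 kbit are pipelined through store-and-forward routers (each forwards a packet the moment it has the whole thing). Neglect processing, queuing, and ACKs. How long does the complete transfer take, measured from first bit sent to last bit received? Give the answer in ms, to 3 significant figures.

Per-hop transmission t_tx = L/R = 2500/990000000 = 0.00252525 ms.
Per-hop propagation t_prop = 253/196000000 = 0.00129082 ms.
Pipeline fill: first packet needs 2·t_tx to clear all hops; remaining 75 packets each add one t_tx.
Total = (2+76-1)·t_tx + 2·t_prop = 77·0.00252525 + 2·0.00129082 = 0.197 ms.

0.197 ms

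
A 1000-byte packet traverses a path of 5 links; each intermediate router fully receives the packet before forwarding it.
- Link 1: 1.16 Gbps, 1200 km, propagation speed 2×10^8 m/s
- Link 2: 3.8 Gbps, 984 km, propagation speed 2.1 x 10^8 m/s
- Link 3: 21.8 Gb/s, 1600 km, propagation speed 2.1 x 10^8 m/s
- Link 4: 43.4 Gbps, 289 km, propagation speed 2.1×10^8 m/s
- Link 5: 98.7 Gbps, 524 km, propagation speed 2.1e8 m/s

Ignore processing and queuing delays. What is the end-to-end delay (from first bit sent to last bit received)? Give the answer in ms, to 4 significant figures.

22.19 ms

L = 1000 × 8 = 8000 bits.
Transmission delays (L/R per hop): 0.00689655, 0.00210526, 0.000366972, 0.000184332, 8.10537e-05 ms; sum = 0.00963417 ms.
Propagation delays (d/s per hop): 6, 4.68571, 7.61905, 1.37619, 2.49524 ms; sum = 22.1762 ms.
End-to-end = 22.19 ms.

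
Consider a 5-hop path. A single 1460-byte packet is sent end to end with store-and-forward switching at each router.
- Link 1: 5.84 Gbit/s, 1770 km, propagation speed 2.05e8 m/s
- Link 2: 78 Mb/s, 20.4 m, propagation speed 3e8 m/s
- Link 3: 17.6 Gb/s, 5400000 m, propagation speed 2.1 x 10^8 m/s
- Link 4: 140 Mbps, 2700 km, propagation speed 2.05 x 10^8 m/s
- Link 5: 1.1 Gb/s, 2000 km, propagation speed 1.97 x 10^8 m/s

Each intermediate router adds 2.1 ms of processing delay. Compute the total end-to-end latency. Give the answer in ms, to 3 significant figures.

66.3 ms

L = 1460 × 8 = 11680 bits.
Transmission delays (L/R per hop): 0.002, 0.149744, 0.000663636, 0.0834286, 0.0106182 ms; sum = 0.246454 ms.
Propagation delays (d/s per hop): 8.63415, 6.8e-05, 25.7143, 13.1707, 10.1523 ms; sum = 57.6715 ms.
Processing at 4 router(s): 4 × 2.1 ms = 8.4 ms.
End-to-end = 66.3 ms.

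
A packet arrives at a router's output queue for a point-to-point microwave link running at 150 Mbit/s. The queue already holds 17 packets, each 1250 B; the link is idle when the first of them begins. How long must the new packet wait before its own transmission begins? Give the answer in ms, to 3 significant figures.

Each queued packet: L/R = 10000/150000000 = 0.0666667 ms.
17 queued → 1.13333 ms.
Queuing delay = 1.13 ms.

1.13 ms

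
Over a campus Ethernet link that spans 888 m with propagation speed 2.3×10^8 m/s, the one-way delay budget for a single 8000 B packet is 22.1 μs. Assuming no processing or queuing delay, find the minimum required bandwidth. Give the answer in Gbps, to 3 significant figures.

3.51 Gbps

L = 64000 bits.
Propagation delay = 888 / 2.3e+08 = 3.86087 μs.
Transmission budget = 22.1 − 3.86087 = 18.2391 μs.
R ≥ L / t_tx = 64000 bits / 1.82391e-05 s = 3.51 Gbps.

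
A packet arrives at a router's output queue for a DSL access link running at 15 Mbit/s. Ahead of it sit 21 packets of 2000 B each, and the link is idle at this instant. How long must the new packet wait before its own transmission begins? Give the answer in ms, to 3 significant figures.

Each queued packet: L/R = 16000/15000000 = 1.06667 ms.
21 queued → 22.4 ms.
Queuing delay = 22.4 ms.

22.4 ms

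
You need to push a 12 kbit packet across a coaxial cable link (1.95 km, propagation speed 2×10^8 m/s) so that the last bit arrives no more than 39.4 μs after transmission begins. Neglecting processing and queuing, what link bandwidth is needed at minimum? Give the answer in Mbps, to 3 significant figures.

405 Mbps

Propagation delay = 1950 / 200000000 = 9.75 μs.
Transmission budget = 39.4 − 9.75 = 29.65 μs.
R ≥ L / t_tx = 12000 bits / 2.965e-05 s = 405 Mbps.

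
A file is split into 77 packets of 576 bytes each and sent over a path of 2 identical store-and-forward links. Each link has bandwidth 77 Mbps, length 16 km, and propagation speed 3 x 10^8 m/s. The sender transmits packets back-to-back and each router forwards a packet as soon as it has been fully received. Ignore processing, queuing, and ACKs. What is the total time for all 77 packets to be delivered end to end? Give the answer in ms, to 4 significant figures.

4.775 ms

Per-hop transmission t_tx = L/R = 4608/77000000 = 0.0598442 ms.
Per-hop propagation t_prop = 16000/300000000 = 0.0533333 ms.
Pipeline fill: first packet needs 2·t_tx to clear all hops; remaining 76 packets each add one t_tx.
Total = (2+77-1)·t_tx + 2·t_prop = 78·0.0598442 + 2·0.0533333 = 4.775 ms.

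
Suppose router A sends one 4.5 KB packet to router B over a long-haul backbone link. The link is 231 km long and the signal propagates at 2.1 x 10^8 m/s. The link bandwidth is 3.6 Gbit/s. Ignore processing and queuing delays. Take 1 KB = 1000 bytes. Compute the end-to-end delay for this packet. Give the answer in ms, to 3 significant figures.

L = 36000 bits.
Transmission delay = L/R = 36000 / 3600000000 = 0.01 ms.
Propagation delay = d/s = 231000 m / 210000000 m/s = 1.1 ms.
Total = 1.11 ms.

1.11 ms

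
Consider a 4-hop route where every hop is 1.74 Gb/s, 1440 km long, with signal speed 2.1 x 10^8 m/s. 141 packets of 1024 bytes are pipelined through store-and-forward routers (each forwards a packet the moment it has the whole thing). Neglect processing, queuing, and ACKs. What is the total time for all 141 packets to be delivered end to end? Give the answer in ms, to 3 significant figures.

Per-hop transmission t_tx = L/R = 8192/1740000000 = 0.00470805 ms.
Per-hop propagation t_prop = 1440000/210000000 = 6.85714 ms.
Pipeline fill: first packet needs 4·t_tx to clear all hops; remaining 140 packets each add one t_tx.
Total = (4+141-1)·t_tx + 4·t_prop = 144·0.00470805 + 4·6.85714 = 28.1 ms.

28.1 ms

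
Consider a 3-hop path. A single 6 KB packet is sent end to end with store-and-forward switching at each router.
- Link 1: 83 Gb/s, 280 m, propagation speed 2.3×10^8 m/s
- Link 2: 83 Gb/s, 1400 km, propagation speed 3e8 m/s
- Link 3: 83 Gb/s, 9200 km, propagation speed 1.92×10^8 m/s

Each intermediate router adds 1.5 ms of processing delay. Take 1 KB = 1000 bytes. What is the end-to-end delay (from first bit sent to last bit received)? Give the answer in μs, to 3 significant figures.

L = 48000 bits.
Transmission delay per hop = L/R = 48000/83000000000 = 0.578313 μs; 3 hops → 1.73494 μs.
Propagation delays (d/s per hop): 1.21739, 4666.67, 47916.7 μs; sum = 52584.6 μs.
Processing at 2 router(s): 2 × 1.5 ms = 3000 μs.
End-to-end = 55600 μs.

55600 μs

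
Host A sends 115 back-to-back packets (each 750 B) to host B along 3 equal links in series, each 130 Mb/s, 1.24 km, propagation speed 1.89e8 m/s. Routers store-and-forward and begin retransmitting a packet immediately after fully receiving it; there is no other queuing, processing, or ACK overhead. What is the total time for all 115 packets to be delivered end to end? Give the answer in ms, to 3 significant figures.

5.42 ms

Per-hop transmission t_tx = L/R = 6000/130000000 = 0.0461538 ms.
Per-hop propagation t_prop = 1240/189000000 = 0.00656085 ms.
Pipeline fill: first packet needs 3·t_tx to clear all hops; remaining 114 packets each add one t_tx.
Total = (3+115-1)·t_tx + 3·t_prop = 117·0.0461538 + 3·0.00656085 = 5.42 ms.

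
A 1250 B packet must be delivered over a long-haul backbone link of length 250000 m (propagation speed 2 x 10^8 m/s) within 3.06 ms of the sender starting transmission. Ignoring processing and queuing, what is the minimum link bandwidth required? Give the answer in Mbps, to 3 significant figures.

5.52 Mbps

L = 10000 bits.
Propagation delay = 250000 / 200000000 = 1.25 ms.
Transmission budget = 3.06 − 1.25 = 1.81 ms.
R ≥ L / t_tx = 10000 bits / 0.00181 s = 5.52 Mbps.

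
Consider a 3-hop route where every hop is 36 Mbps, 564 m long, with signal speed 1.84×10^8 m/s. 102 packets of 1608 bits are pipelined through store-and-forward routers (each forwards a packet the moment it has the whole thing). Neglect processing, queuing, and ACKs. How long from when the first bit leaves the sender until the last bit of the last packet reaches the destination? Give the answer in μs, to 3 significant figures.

Per-hop transmission t_tx = L/R = 1608/36000000 = 44.6667 μs.
Per-hop propagation t_prop = 564/184000000 = 3.06522 μs.
Pipeline fill: first packet needs 3·t_tx to clear all hops; remaining 101 packets each add one t_tx.
Total = (3+102-1)·t_tx + 3·t_prop = 104·44.6667 + 3·3.06522 = 4650 μs.

4650 μs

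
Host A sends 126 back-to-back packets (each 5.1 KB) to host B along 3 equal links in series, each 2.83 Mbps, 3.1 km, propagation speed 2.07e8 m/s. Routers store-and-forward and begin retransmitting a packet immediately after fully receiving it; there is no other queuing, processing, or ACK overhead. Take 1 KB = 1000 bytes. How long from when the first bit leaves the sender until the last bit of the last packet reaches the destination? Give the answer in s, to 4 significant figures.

1.845 s

Per-hop transmission t_tx = L/R = 40800/2830000 = 0.014417 s.
Per-hop propagation t_prop = 3100/2.07e+08 = 1.49758e-05 s.
Pipeline fill: first packet needs 3·t_tx to clear all hops; remaining 125 packets each add one t_tx.
Total = (3+126-1)·t_tx + 3·t_prop = 128·0.014417 + 3·1.49758e-05 = 1.845 s.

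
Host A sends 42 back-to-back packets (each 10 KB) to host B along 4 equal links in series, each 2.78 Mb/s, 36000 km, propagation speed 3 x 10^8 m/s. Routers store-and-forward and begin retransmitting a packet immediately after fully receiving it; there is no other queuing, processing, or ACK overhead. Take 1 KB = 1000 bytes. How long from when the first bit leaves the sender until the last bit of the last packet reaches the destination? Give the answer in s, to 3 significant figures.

Per-hop transmission t_tx = L/R = 80000/2780000 = 0.028777 s.
Per-hop propagation t_prop = 36000000/300000000 = 0.12 s.
Pipeline fill: first packet needs 4·t_tx to clear all hops; remaining 41 packets each add one t_tx.
Total = (4+42-1)·t_tx + 4·t_prop = 45·0.028777 + 4·0.12 = 1.77 s.

1.77 s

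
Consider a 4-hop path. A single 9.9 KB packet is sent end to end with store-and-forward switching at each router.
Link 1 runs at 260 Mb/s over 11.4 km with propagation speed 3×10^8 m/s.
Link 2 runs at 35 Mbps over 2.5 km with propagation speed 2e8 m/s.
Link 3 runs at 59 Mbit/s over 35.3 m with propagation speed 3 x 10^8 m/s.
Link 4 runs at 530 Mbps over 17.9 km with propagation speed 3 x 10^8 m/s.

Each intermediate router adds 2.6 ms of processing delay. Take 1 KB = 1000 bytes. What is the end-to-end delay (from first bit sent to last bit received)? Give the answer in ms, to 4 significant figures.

11.97 ms

L = 79200 bits.
Transmission delays (L/R per hop): 0.304615, 2.26286, 1.34237, 0.149434 ms; sum = 4.05928 ms.
Propagation delays (d/s per hop): 0.038, 0.0125, 0.000117667, 0.0596667 ms; sum = 0.110284 ms.
Processing at 3 router(s): 3 × 2.6 ms = 7.8 ms.
End-to-end = 11.97 ms.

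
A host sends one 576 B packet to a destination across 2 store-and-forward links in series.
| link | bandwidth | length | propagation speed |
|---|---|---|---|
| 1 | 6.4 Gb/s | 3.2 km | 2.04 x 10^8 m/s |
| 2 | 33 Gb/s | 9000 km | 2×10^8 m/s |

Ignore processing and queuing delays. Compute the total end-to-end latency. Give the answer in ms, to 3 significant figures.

L = 576 × 8 = 4608 bits.
Transmission delays (L/R per hop): 0.00072, 0.000139636 ms; sum = 0.000859636 ms.
Propagation delays (d/s per hop): 0.0156863, 45 ms; sum = 45.0157 ms.
End-to-end = 45.0 ms.

45.0 ms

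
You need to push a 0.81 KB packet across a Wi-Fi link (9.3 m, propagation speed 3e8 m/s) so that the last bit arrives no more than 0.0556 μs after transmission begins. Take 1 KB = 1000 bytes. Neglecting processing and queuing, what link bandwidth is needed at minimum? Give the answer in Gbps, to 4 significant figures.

L = 6480 bits.
Propagation delay = 9.3 / 300000000 = 0.031 μs.
Transmission budget = 0.0556 − 0.031 = 0.0246 μs.
R ≥ L / t_tx = 6480 bits / 2.46e-08 s = 263.4 Gbps.

263.4 Gbps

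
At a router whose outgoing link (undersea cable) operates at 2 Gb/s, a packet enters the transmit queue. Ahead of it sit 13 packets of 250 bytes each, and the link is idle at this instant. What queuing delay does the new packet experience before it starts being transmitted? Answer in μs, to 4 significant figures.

Each queued packet: L/R = 2000/2000000000 = 1 μs.
13 queued → 13 μs.
Queuing delay = 13.00 μs.

13.00 μs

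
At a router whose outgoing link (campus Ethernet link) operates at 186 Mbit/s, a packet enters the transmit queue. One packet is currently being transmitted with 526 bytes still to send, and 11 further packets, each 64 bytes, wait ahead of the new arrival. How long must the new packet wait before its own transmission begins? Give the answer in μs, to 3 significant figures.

52.9 μs

Each queued packet: L/R = 512/186000000 = 2.75269 μs.
11 queued → 30.2796 μs.
Plus remaining 4208 bits of current packet: 22.6237 μs.
Queuing delay = 52.9 μs.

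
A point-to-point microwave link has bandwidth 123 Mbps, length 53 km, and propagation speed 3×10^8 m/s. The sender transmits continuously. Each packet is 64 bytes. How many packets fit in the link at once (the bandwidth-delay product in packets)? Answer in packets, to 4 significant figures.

Propagation delay = 53000 / 300000000 = 0.000176667 s.
BDP = R × t_prop = 123000000 × 0.000176667 = 21730 bits.
In packets of 512 bits: 42.44 packets.

42.44 packets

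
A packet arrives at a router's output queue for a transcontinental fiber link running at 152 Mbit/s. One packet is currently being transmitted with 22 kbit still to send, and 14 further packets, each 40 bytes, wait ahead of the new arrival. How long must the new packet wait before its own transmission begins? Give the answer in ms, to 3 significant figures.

Each queued packet: L/R = 320/152000000 = 0.00210526 ms.
14 queued → 0.0294737 ms.
Plus remaining 22000 bits of current packet: 0.144737 ms.
Queuing delay = 0.174 ms.

0.174 ms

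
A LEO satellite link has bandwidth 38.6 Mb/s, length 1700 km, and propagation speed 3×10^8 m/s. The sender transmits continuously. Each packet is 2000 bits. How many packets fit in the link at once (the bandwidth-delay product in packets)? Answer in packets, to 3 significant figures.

Propagation delay = 1700000 / 300000000 = 0.00566667 s.
BDP = R × t_prop = 38600000 × 0.00566667 = 218733 bits.
In packets of 2000 bits: 109 packets.

109 packets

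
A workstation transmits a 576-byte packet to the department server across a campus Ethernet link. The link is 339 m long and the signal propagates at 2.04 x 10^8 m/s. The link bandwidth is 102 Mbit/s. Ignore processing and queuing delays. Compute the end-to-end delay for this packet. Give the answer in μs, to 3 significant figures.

L = 576 × 8 = 4608 bits.
Transmission delay = L/R = 4608 / 102000000 = 45.1765 μs.
Propagation delay = d/s = 339 m / 204000000 m/s = 1.66176 μs.
Total = 46.8 μs.

46.8 μs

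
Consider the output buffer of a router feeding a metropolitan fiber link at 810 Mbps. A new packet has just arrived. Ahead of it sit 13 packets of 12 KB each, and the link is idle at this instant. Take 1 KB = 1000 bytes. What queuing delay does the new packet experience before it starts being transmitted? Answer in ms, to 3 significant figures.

1.54 ms

Each queued packet: L/R = 96000/810000000 = 0.118519 ms.
13 queued → 1.54074 ms.
Queuing delay = 1.54 ms.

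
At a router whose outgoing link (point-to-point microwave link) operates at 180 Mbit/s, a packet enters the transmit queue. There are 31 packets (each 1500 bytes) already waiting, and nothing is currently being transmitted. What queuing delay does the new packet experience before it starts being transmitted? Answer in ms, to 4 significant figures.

Each queued packet: L/R = 12000/180000000 = 0.0666667 ms.
31 queued → 2.06667 ms.
Queuing delay = 2.067 ms.

2.067 ms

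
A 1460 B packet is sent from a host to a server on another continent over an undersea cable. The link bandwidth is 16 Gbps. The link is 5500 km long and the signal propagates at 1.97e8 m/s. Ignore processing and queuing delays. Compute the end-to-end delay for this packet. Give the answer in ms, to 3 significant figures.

27.9 ms

L = 1460 × 8 = 11680 bits.
Transmission delay = L/R = 11680 / 16000000000 = 0.00073 ms.
Propagation delay = d/s = 5500000 m / 197000000 m/s = 27.9188 ms.
Total = 27.9 ms.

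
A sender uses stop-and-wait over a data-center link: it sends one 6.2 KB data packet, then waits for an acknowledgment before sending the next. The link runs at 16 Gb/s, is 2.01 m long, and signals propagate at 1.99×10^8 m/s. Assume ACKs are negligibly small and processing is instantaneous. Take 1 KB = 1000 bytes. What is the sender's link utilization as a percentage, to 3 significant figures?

t_tx = L/R = 49600/16000000000 = 3.1e-06 s.
t_prop = 2.01/199000000 = 1.01005e-08 s; RTT = 2.0201e-08 s.
Cycle = t_tx + RTT = 3.1202e-06 s.
Utilization = t_tx / cycle = 3.1e-06/3.1202e-06 = 99.4 %.

99.4 %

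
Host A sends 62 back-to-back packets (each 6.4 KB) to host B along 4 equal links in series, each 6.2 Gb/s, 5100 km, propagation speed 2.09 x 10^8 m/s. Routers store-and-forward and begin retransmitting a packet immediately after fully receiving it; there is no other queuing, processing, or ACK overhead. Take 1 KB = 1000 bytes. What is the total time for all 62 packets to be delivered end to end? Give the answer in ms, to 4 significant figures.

98.14 ms

Per-hop transmission t_tx = L/R = 51200/6200000000 = 0.00825806 ms.
Per-hop propagation t_prop = 5100000/209000000 = 24.4019 ms.
Pipeline fill: first packet needs 4·t_tx to clear all hops; remaining 61 packets each add one t_tx.
Total = (4+62-1)·t_tx + 4·t_prop = 65·0.00825806 + 4·24.4019 = 98.14 ms.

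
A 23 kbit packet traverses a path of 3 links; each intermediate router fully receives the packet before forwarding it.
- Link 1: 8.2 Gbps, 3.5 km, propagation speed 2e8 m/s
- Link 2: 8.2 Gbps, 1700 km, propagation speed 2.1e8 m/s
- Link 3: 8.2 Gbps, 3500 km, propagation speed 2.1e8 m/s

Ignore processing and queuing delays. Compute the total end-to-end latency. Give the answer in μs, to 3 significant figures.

L = 23000 bits.
Transmission delay per hop = L/R = 23000/8.2e+09 = 2.80488 μs; 3 hops → 8.41463 μs.
Propagation delays (d/s per hop): 17.5, 8095.24, 16666.7 μs; sum = 24779.4 μs.
End-to-end = 24800 μs.

24800 μs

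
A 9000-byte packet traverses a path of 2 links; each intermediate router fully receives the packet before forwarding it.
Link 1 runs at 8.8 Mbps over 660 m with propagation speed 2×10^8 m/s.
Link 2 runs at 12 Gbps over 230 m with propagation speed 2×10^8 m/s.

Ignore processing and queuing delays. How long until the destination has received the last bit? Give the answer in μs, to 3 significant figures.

8190 μs

L = 9000 × 8 = 72000 bits.
Transmission delays (L/R per hop): 8181.82, 6 μs; sum = 8187.82 μs.
Propagation delays (d/s per hop): 3.3, 1.15 μs; sum = 4.45 μs.
End-to-end = 8190 μs.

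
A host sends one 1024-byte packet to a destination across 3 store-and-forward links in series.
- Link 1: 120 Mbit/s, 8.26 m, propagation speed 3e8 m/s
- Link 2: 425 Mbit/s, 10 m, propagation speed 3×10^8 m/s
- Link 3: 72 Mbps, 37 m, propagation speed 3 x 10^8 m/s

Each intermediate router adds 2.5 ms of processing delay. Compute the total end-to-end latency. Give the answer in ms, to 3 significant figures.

5.20 ms

L = 1024 × 8 = 8192 bits.
Transmission delays (L/R per hop): 0.0682667, 0.0192753, 0.113778 ms; sum = 0.20132 ms.
Propagation delays (d/s per hop): 2.75333e-05, 3.33333e-05, 0.000123333 ms; sum = 0.0001842 ms.
Processing at 2 router(s): 2 × 2.5 ms = 5 ms.
End-to-end = 5.20 ms.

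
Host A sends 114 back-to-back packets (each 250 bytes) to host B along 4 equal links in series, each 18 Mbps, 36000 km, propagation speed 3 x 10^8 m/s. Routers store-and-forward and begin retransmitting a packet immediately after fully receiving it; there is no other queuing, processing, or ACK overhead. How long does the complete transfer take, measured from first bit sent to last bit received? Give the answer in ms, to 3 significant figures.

493 ms

Per-hop transmission t_tx = L/R = 2000/18000000 = 0.111111 ms.
Per-hop propagation t_prop = 36000000/300000000 = 120 ms.
Pipeline fill: first packet needs 4·t_tx to clear all hops; remaining 113 packets each add one t_tx.
Total = (4+114-1)·t_tx + 4·t_prop = 117·0.111111 + 4·120 = 493 ms.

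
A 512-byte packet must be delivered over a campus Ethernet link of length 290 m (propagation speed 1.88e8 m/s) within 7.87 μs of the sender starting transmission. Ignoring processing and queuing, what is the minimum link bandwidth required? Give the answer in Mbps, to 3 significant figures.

647 Mbps

L = 4096 bits.
Propagation delay = 290 / 188000000 = 1.54255 μs.
Transmission budget = 7.87 − 1.54255 = 6.32745 μs.
R ≥ L / t_tx = 4096 bits / 6.32745e-06 s = 647 Mbps.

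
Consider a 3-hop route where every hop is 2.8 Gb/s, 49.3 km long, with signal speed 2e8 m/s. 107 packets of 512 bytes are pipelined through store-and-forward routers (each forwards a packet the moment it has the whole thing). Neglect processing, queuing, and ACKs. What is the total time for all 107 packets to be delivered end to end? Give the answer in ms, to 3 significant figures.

Per-hop transmission t_tx = L/R = 4096/2800000000 = 0.00146286 ms.
Per-hop propagation t_prop = 49300/200000000 = 0.2465 ms.
Pipeline fill: first packet needs 3·t_tx to clear all hops; remaining 106 packets each add one t_tx.
Total = (3+107-1)·t_tx + 3·t_prop = 109·0.00146286 + 3·0.2465 = 0.899 ms.

0.899 ms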